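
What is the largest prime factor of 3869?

3869 = 53 · 73
73 is prime.
So 3869 = 53 · 73; the largest prime factor is 73.

73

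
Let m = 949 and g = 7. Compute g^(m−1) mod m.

729

7^1 ≡ 7 (mod 949)
7^2 ≡ 7^2 = 49 ≡ 49 (mod 949)
7^4 ≡ 49^2 = 2401 ≡ 503 (mod 949)
7^8 ≡ 503^2 = 253009 ≡ 575 (mod 949)
7^16 ≡ 575^2 = 330625 ≡ 373 (mod 949)
7^32 ≡ 373^2 = 139129 ≡ 575 (mod 949)
7^64 ≡ 575^2 = 330625 ≡ 373 (mod 949)
7^128 ≡ 373^2 = 139129 ≡ 575 (mod 949)
7^256 ≡ 575^2 = 330625 ≡ 373 (mod 949)
7^512 ≡ 373^2 = 139129 ≡ 575 (mod 949)
948 = 512 + 256 + 128 + 32 + 16 + 4 in binary powers of 2.
So 7^948 ≡ 575 · 373 · 575 · 575 · 373 · 503 ≡ 729 (mod 949).
Since 729 ≠ 1, base 7 is a Fermat witness: 949 is composite.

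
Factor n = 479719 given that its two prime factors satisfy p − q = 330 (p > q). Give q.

547

Since p = q + 330, we have 479719 = q(q + 330), so q² + 330q − 479719 = 0.
Discriminant: 330² + 4·479719 = 108900 + 1918876 = 2027776; √2027776 = 1424.
q = (−330 + 1424)/2 = 547, and p = q + 330 = 877.
Check: 547 · 877 = 479719.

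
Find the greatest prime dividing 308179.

308179 = 47 · 6557
6557 = 79 · 83
83 is prime.
So 308179 = 47 · 79 · 83; the largest prime factor is 83.

83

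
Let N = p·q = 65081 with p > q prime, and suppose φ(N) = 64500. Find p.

431

φ(n) = (p−1)(q−1) = n − (p+q) + 1, so p + q = 65081 − 64500 + 1 = 582.
p and q are the roots of t² − 582t + 65081 = 0.
Discriminant: 582² − 4·65081 = 338724 − 260324 = 78400; √78400 = 280.
q = (582 − 280)/2 = 151, p = (582 + 280)/2 = 431.
Check: 151 · 431 = 65081.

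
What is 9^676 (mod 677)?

1

9^1 ≡ 9 (mod 677)
9^2 ≡ 9^2 = 81 ≡ 81 (mod 677)
9^4 ≡ 81^2 = 6561 ≡ 468 (mod 677)
9^8 ≡ 468^2 = 219024 ≡ 353 (mod 677)
9^16 ≡ 353^2 = 124609 ≡ 41 (mod 677)
9^32 ≡ 41^2 = 1681 ≡ 327 (mod 677)
9^64 ≡ 327^2 = 106929 ≡ 640 (mod 677)
9^128 ≡ 640^2 = 409600 ≡ 15 (mod 677)
9^256 ≡ 15^2 = 225 ≡ 225 (mod 677)
9^512 ≡ 225^2 = 50625 ≡ 527 (mod 677)
676 = 512 + 128 + 32 + 4 in binary powers of 2.
So 9^676 ≡ 527 · 15 · 327 · 468 ≡ 1 (mod 677).
Since the result is 1, base 9 gives no evidence that 677 is composite.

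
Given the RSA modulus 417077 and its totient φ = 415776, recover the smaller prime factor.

569

φ(n) = (p−1)(q−1) = n − (p+q) + 1, so p + q = 417077 − 415776 + 1 = 1302.
p and q are the roots of t² − 1302t + 417077 = 0.
Discriminant: 1302² − 4·417077 = 1695204 − 1668308 = 26896; √26896 = 164.
q = (1302 − 164)/2 = 569, p = (1302 + 164)/2 = 733.
Check: 569 · 733 = 417077.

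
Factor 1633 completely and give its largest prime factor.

1633 = 23 · 71
71 is prime.
So 1633 = 23 · 71; the largest prime factor is 71.

71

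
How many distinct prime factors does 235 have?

235 = 5 · 47
235 = 5 · 47, which has 2 distinct prime factors.

2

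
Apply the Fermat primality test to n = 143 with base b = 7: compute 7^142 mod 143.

7^1 ≡ 7 (mod 143)
7^2 ≡ 7^2 = 49 ≡ 49 (mod 143)
7^4 ≡ 49^2 = 2401 ≡ 113 (mod 143)
7^8 ≡ 113^2 = 12769 ≡ 42 (mod 143)
7^16 ≡ 42^2 = 1764 ≡ 48 (mod 143)
7^32 ≡ 48^2 = 2304 ≡ 16 (mod 143)
7^64 ≡ 16^2 = 256 ≡ 113 (mod 143)
7^128 ≡ 113^2 = 12769 ≡ 42 (mod 143)
142 = 128 + 8 + 4 + 2 in binary powers of 2.
So 7^142 ≡ 42 · 42 · 113 · 49 ≡ 82 (mod 143).
Since 82 ≠ 1, base 7 is a Fermat witness: 143 is composite.

82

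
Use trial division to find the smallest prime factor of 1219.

1219 is odd.
Digit sum 13, not divisible by 3.
Ends in 9: not divisible by 5.
7: 1219 = 7·174 + 1
11: 1219 = 11·110 + 9
13: 1219 = 13·93 + 10
17: 1219 = 17·71 + 12
19: 1219 = 19·64 + 3
23: 1219 = 23·53

23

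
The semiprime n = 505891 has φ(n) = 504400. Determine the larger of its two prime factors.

φ(n) = (p−1)(q−1) = n − (p+q) + 1, so p + q = 505891 − 504400 + 1 = 1492.
p and q are the roots of t² − 1492t + 505891 = 0.
Discriminant: 1492² − 4·505891 = 2226064 − 2023564 = 202500; √202500 = 450.
q = (1492 − 450)/2 = 521, p = (1492 + 450)/2 = 971.
Check: 521 · 971 = 505891.

971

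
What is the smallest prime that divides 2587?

2587 is odd.
Digit sum 22, not divisible by 3.
Ends in 7: not divisible by 5.
7: 2587 = 7·369 + 4
11: 2587 = 11·235 + 2
13: 2587 = 13·199

13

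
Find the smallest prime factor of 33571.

33571 is odd.
Digit sum 19, not divisible by 3.
Ends in 1: not divisible by 5.
7: 33571 = 7·4795 + 6
11: 33571 = 11·3051 + 10
13: 33571 = 13·2582 + 5
17: 33571 = 17·1974 + 13
19: 33571 = 19·1766 + 17
23: 33571 = 23·1459 + 14
29: 33571 = 29·1157 + 18
31: 33571 = 31·1082 + 29
37: 33571 = 37·907 + 12
41: 33571 = 41·818 + 33
43: 33571 = 43·780 + 31
47: 33571 = 47·714 + 13
53: 33571 = 53·633 + 22
59: 33571 = 59·569

59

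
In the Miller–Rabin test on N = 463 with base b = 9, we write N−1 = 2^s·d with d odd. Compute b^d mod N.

1

463 − 1 = 462 = 2^1 · 231, so d = 231.
9^1 ≡ 9 (mod 463)
9^2 ≡ 9^2 = 81 ≡ 81 (mod 463)
9^4 ≡ 81^2 = 6561 ≡ 79 (mod 463)
9^8 ≡ 79^2 = 6241 ≡ 222 (mod 463)
9^16 ≡ 222^2 = 49284 ≡ 206 (mod 463)
9^32 ≡ 206^2 = 42436 ≡ 303 (mod 463)
9^64 ≡ 303^2 = 91809 ≡ 135 (mod 463)
9^128 ≡ 135^2 = 18225 ≡ 168 (mod 463)
231 = 128 + 64 + 32 + 4 + 2 + 1 in binary powers of 2.
So 9^231 ≡ 168 · 135 · 303 · 79 · 81 · 9 ≡ 1 (mod 463).
Since 9^d ≡ 1 (mod 463), base 9 does not prove 463 composite.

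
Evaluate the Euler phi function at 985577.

954000

Factor: 985577 = 61 · 107 · 151.
φ(985577) = (61−1) · (107−1) · (151−1) = 60 · 106 · 150 = 954000.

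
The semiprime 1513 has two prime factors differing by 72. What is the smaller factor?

Since p = q + 72, we have 1513 = q(q + 72), so q² + 72q − 1513 = 0.
Discriminant: 72² + 4·1513 = 5184 + 6052 = 11236; √11236 = 106.
q = (−72 + 106)/2 = 17, and p = q + 72 = 89.
Check: 17 · 89 = 1513.

17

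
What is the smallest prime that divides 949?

949 is odd.
Digit sum 22, not divisible by 3.
Ends in 9: not divisible by 5.
7: 949 = 7·135 + 4
11: 949 = 11·86 + 3
13: 949 = 13·73

13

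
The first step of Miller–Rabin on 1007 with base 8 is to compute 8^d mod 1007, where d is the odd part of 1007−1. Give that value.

1007 − 1 = 1006 = 2^1 · 503, so d = 503.
8^1 ≡ 8 (mod 1007)
8^2 ≡ 8^2 = 64 ≡ 64 (mod 1007)
8^4 ≡ 64^2 = 4096 ≡ 68 (mod 1007)
8^8 ≡ 68^2 = 4624 ≡ 596 (mod 1007)
8^16 ≡ 596^2 = 355216 ≡ 752 (mod 1007)
8^32 ≡ 752^2 = 565504 ≡ 577 (mod 1007)
8^64 ≡ 577^2 = 332929 ≡ 619 (mod 1007)
8^128 ≡ 619^2 = 383161 ≡ 501 (mod 1007)
8^256 ≡ 501^2 = 251001 ≡ 258 (mod 1007)
503 = 256 + 128 + 64 + 32 + 16 + 4 + 2 + 1 in binary powers of 2.
So 8^503 ≡ 258 · 501 · 619 · 577 · 752 · 68 · 64 · 8 ≡ 373 (mod 1007).
Squaring chain: 373; never reaches −1, so base 8 is a Miller–Rabin witness that 1007 is composite.

373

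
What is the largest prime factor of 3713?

79

3713 = 47 · 79
79 is prime.
So 3713 = 47 · 79; the largest prime factor is 79.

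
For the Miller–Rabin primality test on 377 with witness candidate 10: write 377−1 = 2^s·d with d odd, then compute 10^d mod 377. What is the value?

108

377 − 1 = 376 = 2^3 · 47, so d = 47.
10^1 ≡ 10 (mod 377)
10^2 ≡ 10^2 = 100 ≡ 100 (mod 377)
10^4 ≡ 100^2 = 10000 ≡ 198 (mod 377)
10^8 ≡ 198^2 = 39204 ≡ 373 (mod 377)
10^16 ≡ 373^2 = 139129 ≡ 16 (mod 377)
10^32 ≡ 16^2 = 256 ≡ 256 (mod 377)
47 = 32 + 8 + 4 + 2 + 1 in binary powers of 2.
So 10^47 ≡ 256 · 373 · 198 · 100 · 10 ≡ 108 (mod 377).
Squaring chain: 108 → 354 → 152; never reaches −1, so base 10 is a Miller–Rabin witness that 377 is composite.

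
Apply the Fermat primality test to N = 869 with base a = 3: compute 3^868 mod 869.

115

3^1 ≡ 3 (mod 869)
3^2 ≡ 3^2 = 9 ≡ 9 (mod 869)
3^4 ≡ 9^2 = 81 ≡ 81 (mod 869)
3^8 ≡ 81^2 = 6561 ≡ 478 (mod 869)
3^16 ≡ 478^2 = 228484 ≡ 806 (mod 869)
3^32 ≡ 806^2 = 649636 ≡ 493 (mod 869)
3^64 ≡ 493^2 = 243049 ≡ 598 (mod 869)
3^128 ≡ 598^2 = 357604 ≡ 445 (mod 869)
3^256 ≡ 445^2 = 198025 ≡ 762 (mod 869)
3^512 ≡ 762^2 = 580644 ≡ 152 (mod 869)
868 = 512 + 256 + 64 + 32 + 4 in binary powers of 2.
So 3^868 ≡ 152 · 762 · 598 · 493 · 81 ≡ 115 (mod 869).
Since 115 ≠ 1, base 3 is a Fermat witness: 869 is composite.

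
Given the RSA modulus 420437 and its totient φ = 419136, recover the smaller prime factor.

φ(n) = (p−1)(q−1) = n − (p+q) + 1, so p + q = 420437 − 419136 + 1 = 1302.
p and q are the roots of t² − 1302t + 420437 = 0.
Discriminant: 1302² − 4·420437 = 1695204 − 1681748 = 13456; √13456 = 116.
q = (1302 − 116)/2 = 593, p = (1302 + 116)/2 = 709.
Check: 593 · 709 = 420437.

593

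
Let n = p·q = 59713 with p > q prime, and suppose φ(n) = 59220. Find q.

211

φ(n) = (p−1)(q−1) = n − (p+q) + 1, so p + q = 59713 − 59220 + 1 = 494.
p and q are the roots of t² − 494t + 59713 = 0.
Discriminant: 494² − 4·59713 = 244036 − 238852 = 5184; √5184 = 72.
q = (494 − 72)/2 = 211, p = (494 + 72)/2 = 283.
Check: 211 · 283 = 59713.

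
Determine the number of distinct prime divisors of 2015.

3

2015 = 5 · 403
403 = 13 · 31
2015 = 5 · 13 · 31, which has 3 distinct prime factors.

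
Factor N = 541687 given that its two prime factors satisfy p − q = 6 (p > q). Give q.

733

Since p = q + 6, we have 541687 = q(q + 6), so q² + 6q − 541687 = 0.
Discriminant: 6² + 4·541687 = 36 + 2166748 = 2166784; √2166784 = 1472.
q = (−6 + 1472)/2 = 733, and p = q + 6 = 739.
Check: 733 · 739 = 541687.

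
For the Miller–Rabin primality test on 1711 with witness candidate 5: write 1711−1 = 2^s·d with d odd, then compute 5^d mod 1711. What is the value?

730

1711 − 1 = 1710 = 2^1 · 855, so d = 855.
5^1 ≡ 5 (mod 1711)
5^2 ≡ 5^2 = 25 ≡ 25 (mod 1711)
5^4 ≡ 25^2 = 625 ≡ 625 (mod 1711)
5^8 ≡ 625^2 = 390625 ≡ 517 (mod 1711)
5^16 ≡ 517^2 = 267289 ≡ 373 (mod 1711)
5^32 ≡ 373^2 = 139129 ≡ 538 (mod 1711)
5^64 ≡ 538^2 = 289444 ≡ 285 (mod 1711)
5^128 ≡ 285^2 = 81225 ≡ 808 (mod 1711)
5^256 ≡ 808^2 = 652864 ≡ 973 (mod 1711)
5^512 ≡ 973^2 = 946729 ≡ 546 (mod 1711)
855 = 512 + 256 + 64 + 16 + 4 + 2 + 1 in binary powers of 2.
So 5^855 ≡ 546 · 973 · 285 · 373 · 625 · 25 · 5 ≡ 730 (mod 1711).
Squaring chain: 730; never reaches −1, so base 5 is a Miller–Rabin witness that 1711 is composite.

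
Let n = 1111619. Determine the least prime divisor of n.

59

1111619 is odd.
Digit sum 20, not divisible by 3.
Ends in 9: not divisible by 5.
7: 1111619 = 7·158802 + 5
11: 1111619 = 11·101056 + 3
13: 1111619 = 13·85509 + 2
17: 1111619 = 17·65389 + 6
19: 1111619 = 19·58506 + 5
23: 1111619 = 23·48331 + 6
29: 1111619 = 29·38331 + 20
31: 1111619 = 31·35858 + 21
37: 1111619 = 37·30043 + 28
41: 1111619 = 41·27112 + 27
43: 1111619 = 43·25851 + 26
47: 1111619 = 47·23651 + 22
53: 1111619 = 53·20973 + 50
59: 1111619 = 59·18841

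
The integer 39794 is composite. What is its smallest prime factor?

2

39794 is even: 2 divides it.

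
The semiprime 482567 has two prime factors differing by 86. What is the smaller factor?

653

Since p = q + 86, we have 482567 = q(q + 86), so q² + 86q − 482567 = 0.
Discriminant: 86² + 4·482567 = 7396 + 1930268 = 1937664; √1937664 = 1392.
q = (−86 + 1392)/2 = 653, and p = q + 86 = 739.
Check: 653 · 739 = 482567.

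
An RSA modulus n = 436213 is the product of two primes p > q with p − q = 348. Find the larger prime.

Since p = q + 348, we have 436213 = q(q + 348), so q² + 348q − 436213 = 0.
Discriminant: 348² + 4·436213 = 121104 + 1744852 = 1865956; √1865956 = 1366.
q = (−348 + 1366)/2 = 509, and p = q + 348 = 857.
Check: 509 · 857 = 436213.

857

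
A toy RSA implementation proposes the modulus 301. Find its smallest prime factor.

7

301 is odd.
Digit sum 4, not divisible by 3.
Ends in 1: not divisible by 5.
7: 301 = 7·43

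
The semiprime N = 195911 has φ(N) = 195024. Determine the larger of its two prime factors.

φ(n) = (p−1)(q−1) = n − (p+q) + 1, so p + q = 195911 − 195024 + 1 = 888.
p and q are the roots of t² − 888t + 195911 = 0.
Discriminant: 888² − 4·195911 = 788544 − 783644 = 4900; √4900 = 70.
q = (888 − 70)/2 = 409, p = (888 + 70)/2 = 479.
Check: 409 · 479 = 195911.

479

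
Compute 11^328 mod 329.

319

11^1 ≡ 11 (mod 329)
11^2 ≡ 11^2 = 121 ≡ 121 (mod 329)
11^4 ≡ 121^2 = 14641 ≡ 165 (mod 329)
11^8 ≡ 165^2 = 27225 ≡ 247 (mod 329)
11^16 ≡ 247^2 = 61009 ≡ 144 (mod 329)
11^32 ≡ 144^2 = 20736 ≡ 9 (mod 329)
11^64 ≡ 9^2 = 81 ≡ 81 (mod 329)
11^128 ≡ 81^2 = 6561 ≡ 310 (mod 329)
11^256 ≡ 310^2 = 96100 ≡ 32 (mod 329)
328 = 256 + 64 + 8 in binary powers of 2.
So 11^328 ≡ 32 · 81 · 247 ≡ 319 (mod 329).
Since 319 ≠ 1, base 11 is a Fermat witness: 329 is composite.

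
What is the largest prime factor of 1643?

1643 = 31 · 53
53 is prime.
So 1643 = 31 · 53; the largest prime factor is 53.

53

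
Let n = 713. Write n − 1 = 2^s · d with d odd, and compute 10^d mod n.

713 − 1 = 712 = 2^3 · 89, so d = 89.
10^1 ≡ 10 (mod 713)
10^2 ≡ 10^2 = 100 ≡ 100 (mod 713)
10^4 ≡ 100^2 = 10000 ≡ 18 (mod 713)
10^8 ≡ 18^2 = 324 ≡ 324 (mod 713)
10^16 ≡ 324^2 = 104976 ≡ 165 (mod 713)
10^32 ≡ 165^2 = 27225 ≡ 131 (mod 713)
10^64 ≡ 131^2 = 17161 ≡ 49 (mod 713)
89 = 64 + 16 + 8 + 1 in binary powers of 2.
So 10^89 ≡ 49 · 165 · 324 · 10 ≡ 493 (mod 713).
Squaring chain: 493 → 629 → 639; never reaches −1, so base 10 is a Miller–Rabin witness that 713 is composite.

493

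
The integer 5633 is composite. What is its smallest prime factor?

5633 is odd.
Digit sum 17, not divisible by 3.
Ends in 3: not divisible by 5.
7: 5633 = 7·804 + 5
11: 5633 = 11·512 + 1
13: 5633 = 13·433 + 4
17: 5633 = 17·331 + 6
19: 5633 = 19·296 + 9
23: 5633 = 23·244 + 21
29: 5633 = 29·194 + 7
31: 5633 = 31·181 + 22
37: 5633 = 37·152 + 9
41: 5633 = 41·137 + 16
43: 5633 = 43·131

43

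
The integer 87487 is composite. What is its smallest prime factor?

87487 is odd.
Digit sum 34, not divisible by 3.
Ends in 7: not divisible by 5.
7: 87487 = 7·12498 + 1
11: 87487 = 11·7953 + 4
13: 87487 = 13·6729 + 10
17: 87487 = 17·5146 + 5
19: 87487 = 19·4604 + 11
23: 87487 = 23·3803 + 18
29: 87487 = 29·3016 + 23
31: 87487 = 31·2822 + 5
37: 87487 = 37·2364 + 19
41: 87487 = 41·2133 + 34
43: 87487 = 43·2034 + 25
47: 87487 = 47·1861 + 20
53: 87487 = 53·1650 + 37
59: 87487 = 59·1482 + 49
61: 87487 = 61·1434 + 13
67: 87487 = 67·1305 + 52
71: 87487 = 71·1232 + 15
73: 87487 = 73·1198 + 33
79: 87487 = 79·1107 + 34
83: 87487 = 83·1054 + 5
89: 87487 = 89·983

89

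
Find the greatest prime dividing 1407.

67

1407 = 3 · 469
469 = 7 · 67
67 is prime.
So 1407 = 3 · 7 · 67; the largest prime factor is 67.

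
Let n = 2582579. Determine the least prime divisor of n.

31

2582579 is odd.
Digit sum 38, not divisible by 3.
Ends in 9: not divisible by 5.
7: 2582579 = 7·368939 + 6
11: 2582579 = 11·234779 + 10
13: 2582579 = 13·198659 + 12
17: 2582579 = 17·151916 + 7
19: 2582579 = 19·135925 + 4
23: 2582579 = 23·112286 + 1
29: 2582579 = 29·89054 + 13
31: 2582579 = 31·83309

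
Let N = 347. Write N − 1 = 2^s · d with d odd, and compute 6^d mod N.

347 − 1 = 346 = 2^1 · 173, so d = 173.
6^1 ≡ 6 (mod 347)
6^2 ≡ 6^2 = 36 ≡ 36 (mod 347)
6^4 ≡ 36^2 = 1296 ≡ 255 (mod 347)
6^8 ≡ 255^2 = 65025 ≡ 136 (mod 347)
6^16 ≡ 136^2 = 18496 ≡ 105 (mod 347)
6^32 ≡ 105^2 = 11025 ≡ 268 (mod 347)
6^64 ≡ 268^2 = 71824 ≡ 342 (mod 347)
6^128 ≡ 342^2 = 116964 ≡ 25 (mod 347)
173 = 128 + 32 + 8 + 4 + 1 in binary powers of 2.
So 6^173 ≡ 25 · 268 · 136 · 255 · 6 ≡ 346 (mod 347).
Since 6^d ≡ 346 (mod 347), base 6 does not prove 347 composite.

346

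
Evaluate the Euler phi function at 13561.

Factor: 13561 = 71 · 191.
φ(13561) = (71−1) · (191−1) = 70 · 190 = 13300.

13300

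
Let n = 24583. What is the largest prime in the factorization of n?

61

24583 = 13 · 1891
1891 = 31 · 61
61 is prime.
So 24583 = 13 · 31 · 61; the largest prime factor is 61.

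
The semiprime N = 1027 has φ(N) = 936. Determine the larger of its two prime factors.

79

φ(n) = (p−1)(q−1) = n − (p+q) + 1, so p + q = 1027 − 936 + 1 = 92.
p and q are the roots of t² − 92t + 1027 = 0.
Discriminant: 92² − 4·1027 = 8464 − 4108 = 4356; √4356 = 66.
q = (92 − 66)/2 = 13, p = (92 + 66)/2 = 79.
Check: 13 · 79 = 1027.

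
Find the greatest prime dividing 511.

73

511 = 7 · 73
73 is prime.
So 511 = 7 · 73; the largest prime factor is 73.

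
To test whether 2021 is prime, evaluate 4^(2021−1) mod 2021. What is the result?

385

4^1 ≡ 4 (mod 2021)
4^2 ≡ 4^2 = 16 ≡ 16 (mod 2021)
4^4 ≡ 16^2 = 256 ≡ 256 (mod 2021)
4^8 ≡ 256^2 = 65536 ≡ 864 (mod 2021)
4^16 ≡ 864^2 = 746496 ≡ 747 (mod 2021)
4^32 ≡ 747^2 = 558009 ≡ 213 (mod 2021)
4^64 ≡ 213^2 = 45369 ≡ 907 (mod 2021)
4^128 ≡ 907^2 = 822649 ≡ 102 (mod 2021)
4^256 ≡ 102^2 = 10404 ≡ 299 (mod 2021)
4^512 ≡ 299^2 = 89401 ≡ 477 (mod 2021)
4^1024 ≡ 477^2 = 227529 ≡ 1177 (mod 2021)
2020 = 1024 + 512 + 256 + 128 + 64 + 32 + 4 in binary powers of 2.
So 4^2020 ≡ 1177 · 477 · 299 · 102 · 907 · 213 · 256 ≡ 385 (mod 2021).
Since 385 ≠ 1, base 4 is a Fermat witness: 2021 is composite.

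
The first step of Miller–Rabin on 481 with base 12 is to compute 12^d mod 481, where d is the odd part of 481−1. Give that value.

481 − 1 = 480 = 2^5 · 15, so d = 15.
12^1 ≡ 12 (mod 481)
12^2 ≡ 12^2 = 144 ≡ 144 (mod 481)
12^4 ≡ 144^2 = 20736 ≡ 53 (mod 481)
12^8 ≡ 53^2 = 2809 ≡ 404 (mod 481)
15 = 8 + 4 + 2 + 1 in binary powers of 2.
So 12^15 ≡ 404 · 53 · 144 · 12 ≡ 454 (mod 481).
Squaring chain: 454 → 248 → 417 → 248 → 417; never reaches −1, so base 12 is a Miller–Rabin witness that 481 is composite.

454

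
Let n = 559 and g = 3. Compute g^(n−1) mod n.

3^1 ≡ 3 (mod 559)
3^2 ≡ 3^2 = 9 ≡ 9 (mod 559)
3^4 ≡ 9^2 = 81 ≡ 81 (mod 559)
3^8 ≡ 81^2 = 6561 ≡ 412 (mod 559)
3^16 ≡ 412^2 = 169744 ≡ 367 (mod 559)
3^32 ≡ 367^2 = 134689 ≡ 529 (mod 559)
3^64 ≡ 529^2 = 279841 ≡ 341 (mod 559)
3^128 ≡ 341^2 = 116281 ≡ 9 (mod 559)
3^256 ≡ 9^2 = 81 ≡ 81 (mod 559)
3^512 ≡ 81^2 = 6561 ≡ 412 (mod 559)
558 = 512 + 32 + 8 + 4 + 2 in binary powers of 2.
So 3^558 ≡ 412 · 529 · 412 · 81 · 9 ≡ 391 (mod 559).
Since 391 ≠ 1, base 3 is a Fermat witness: 559 is composite.

391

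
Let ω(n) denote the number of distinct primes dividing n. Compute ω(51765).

5

51765 = 3 · 17255
17255 = 5 · 3451
3451 = 7 · 493
493 = 17 · 29
51765 = 3 · 5 · 7 · 17 · 29, which has 5 distinct prime factors.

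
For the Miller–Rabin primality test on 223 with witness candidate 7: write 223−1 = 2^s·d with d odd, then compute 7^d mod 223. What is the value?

1

223 − 1 = 222 = 2^1 · 111, so d = 111.
7^1 ≡ 7 (mod 223)
7^2 ≡ 7^2 = 49 ≡ 49 (mod 223)
7^4 ≡ 49^2 = 2401 ≡ 171 (mod 223)
7^8 ≡ 171^2 = 29241 ≡ 28 (mod 223)
7^16 ≡ 28^2 = 784 ≡ 115 (mod 223)
7^32 ≡ 115^2 = 13225 ≡ 68 (mod 223)
7^64 ≡ 68^2 = 4624 ≡ 164 (mod 223)
111 = 64 + 32 + 8 + 4 + 2 + 1 in binary powers of 2.
So 7^111 ≡ 164 · 68 · 28 · 171 · 49 · 7 ≡ 1 (mod 223).
Since 7^d ≡ 1 (mod 223), base 7 does not prove 223 composite.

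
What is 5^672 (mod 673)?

1

5^1 ≡ 5 (mod 673)
5^2 ≡ 5^2 = 25 ≡ 25 (mod 673)
5^4 ≡ 25^2 = 625 ≡ 625 (mod 673)
5^8 ≡ 625^2 = 390625 ≡ 285 (mod 673)
5^16 ≡ 285^2 = 81225 ≡ 465 (mod 673)
5^32 ≡ 465^2 = 216225 ≡ 192 (mod 673)
5^64 ≡ 192^2 = 36864 ≡ 522 (mod 673)
5^128 ≡ 522^2 = 272484 ≡ 592 (mod 673)
5^256 ≡ 592^2 = 350464 ≡ 504 (mod 673)
5^512 ≡ 504^2 = 254016 ≡ 295 (mod 673)
672 = 512 + 128 + 32 in binary powers of 2.
So 5^672 ≡ 295 · 592 · 192 ≡ 1 (mod 673).
Since the result is 1, base 5 gives no evidence that 673 is composite.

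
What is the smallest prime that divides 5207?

5207 is odd.
Digit sum 14, not divisible by 3.
Ends in 7: not divisible by 5.
7: 5207 = 7·743 + 6
11: 5207 = 11·473 + 4
13: 5207 = 13·400 + 7
17: 5207 = 17·306 + 5
19: 5207 = 19·274 + 1
23: 5207 = 23·226 + 9
29: 5207 = 29·179 + 16
31: 5207 = 31·167 + 30
37: 5207 = 37·140 + 27
41: 5207 = 41·127

41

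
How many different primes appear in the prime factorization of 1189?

1189 = 29 · 41
1189 = 29 · 41, which has 2 distinct prime factors.

2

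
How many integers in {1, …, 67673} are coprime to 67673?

Factor: 67673 = 31 · 37 · 59.
φ(67673) = (31−1) · (37−1) · (59−1) = 30 · 36 · 58 = 62640.

62640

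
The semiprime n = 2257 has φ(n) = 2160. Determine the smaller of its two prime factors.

φ(n) = (p−1)(q−1) = n − (p+q) + 1, so p + q = 2257 − 2160 + 1 = 98.
p and q are the roots of t² − 98t + 2257 = 0.
Discriminant: 98² − 4·2257 = 9604 − 9028 = 576; √576 = 24.
q = (98 − 24)/2 = 37, p = (98 + 24)/2 = 61.
Check: 37 · 61 = 2257.

37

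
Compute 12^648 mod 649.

133

12^1 ≡ 12 (mod 649)
12^2 ≡ 12^2 = 144 ≡ 144 (mod 649)
12^4 ≡ 144^2 = 20736 ≡ 617 (mod 649)
12^8 ≡ 617^2 = 380689 ≡ 375 (mod 649)
12^16 ≡ 375^2 = 140625 ≡ 441 (mod 649)
12^32 ≡ 441^2 = 194481 ≡ 430 (mod 649)
12^64 ≡ 430^2 = 184900 ≡ 584 (mod 649)
12^128 ≡ 584^2 = 341056 ≡ 331 (mod 649)
12^256 ≡ 331^2 = 109561 ≡ 529 (mod 649)
12^512 ≡ 529^2 = 279841 ≡ 122 (mod 649)
648 = 512 + 128 + 8 in binary powers of 2.
So 12^648 ≡ 122 · 331 · 375 ≡ 133 (mod 649).
Since 133 ≠ 1, base 12 is a Fermat witness: 649 is composite.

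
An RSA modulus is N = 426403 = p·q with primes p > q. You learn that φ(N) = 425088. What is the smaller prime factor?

φ(n) = (p−1)(q−1) = n − (p+q) + 1, so p + q = 426403 − 425088 + 1 = 1316.
p and q are the roots of t² − 1316t + 426403 = 0.
Discriminant: 1316² − 4·426403 = 1731856 − 1705612 = 26244; √26244 = 162.
q = (1316 − 162)/2 = 577, p = (1316 + 162)/2 = 739.
Check: 577 · 739 = 426403.

577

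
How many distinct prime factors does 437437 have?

437437 = 7 · 62491
62491 = 11 · 5681
5681 = 13 · 437
437 = 19 · 23
437437 = 7 · 11 · 13 · 19 · 23, which has 5 distinct prime factors.

5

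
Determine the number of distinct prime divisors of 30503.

3

30503 = 11 · 2773
2773 = 47 · 59
30503 = 11 · 47 · 59, which has 3 distinct prime factors.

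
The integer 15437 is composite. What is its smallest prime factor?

43

15437 is odd.
Digit sum 20, not divisible by 3.
Ends in 7: not divisible by 5.
7: 15437 = 7·2205 + 2
11: 15437 = 11·1403 + 4
13: 15437 = 13·1187 + 6
17: 15437 = 17·908 + 1
19: 15437 = 19·812 + 9
23: 15437 = 23·671 + 4
29: 15437 = 29·532 + 9
31: 15437 = 31·497 + 30
37: 15437 = 37·417 + 8
41: 15437 = 41·376 + 21
43: 15437 = 43·359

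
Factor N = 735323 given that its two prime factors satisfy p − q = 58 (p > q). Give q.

829

Since p = q + 58, we have 735323 = q(q + 58), so q² + 58q − 735323 = 0.
Discriminant: 58² + 4·735323 = 3364 + 2941292 = 2944656; √2944656 = 1716.
q = (−58 + 1716)/2 = 829, and p = q + 58 = 887.
Check: 829 · 887 = 735323.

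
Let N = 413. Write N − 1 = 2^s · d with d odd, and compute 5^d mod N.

413 − 1 = 412 = 2^2 · 103, so d = 103.
5^1 ≡ 5 (mod 413)
5^2 ≡ 5^2 = 25 ≡ 25 (mod 413)
5^4 ≡ 25^2 = 625 ≡ 212 (mod 413)
5^8 ≡ 212^2 = 44944 ≡ 340 (mod 413)
5^16 ≡ 340^2 = 115600 ≡ 373 (mod 413)
5^32 ≡ 373^2 = 139129 ≡ 361 (mod 413)
5^64 ≡ 361^2 = 130321 ≡ 226 (mod 413)
103 = 64 + 32 + 4 + 2 + 1 in binary powers of 2.
So 5^103 ≡ 226 · 361 · 212 · 25 · 5 ≡ 19 (mod 413).
Squaring chain: 19 → 361; never reaches −1, so base 5 is a Miller–Rabin witness that 413 is composite.

19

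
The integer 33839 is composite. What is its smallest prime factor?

13

33839 is odd.
Digit sum 26, not divisible by 3.
Ends in 9: not divisible by 5.
7: 33839 = 7·4834 + 1
11: 33839 = 11·3076 + 3
13: 33839 = 13·2603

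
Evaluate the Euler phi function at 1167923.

Factor: 1167923 = 43 · 157 · 173.
φ(1167923) = (43−1) · (157−1) · (173−1) = 42 · 156 · 172 = 1126944.

1126944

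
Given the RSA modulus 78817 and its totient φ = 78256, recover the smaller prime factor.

269

φ(n) = (p−1)(q−1) = n − (p+q) + 1, so p + q = 78817 − 78256 + 1 = 562.
p and q are the roots of t² − 562t + 78817 = 0.
Discriminant: 562² − 4·78817 = 315844 − 315268 = 576; √576 = 24.
q = (562 − 24)/2 = 269, p = (562 + 24)/2 = 293.
Check: 269 · 293 = 78817.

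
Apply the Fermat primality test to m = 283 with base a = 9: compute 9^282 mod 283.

9^1 ≡ 9 (mod 283)
9^2 ≡ 9^2 = 81 ≡ 81 (mod 283)
9^4 ≡ 81^2 = 6561 ≡ 52 (mod 283)
9^8 ≡ 52^2 = 2704 ≡ 157 (mod 283)
9^16 ≡ 157^2 = 24649 ≡ 28 (mod 283)
9^32 ≡ 28^2 = 784 ≡ 218 (mod 283)
9^64 ≡ 218^2 = 47524 ≡ 263 (mod 283)
9^128 ≡ 263^2 = 69169 ≡ 117 (mod 283)
9^256 ≡ 117^2 = 13689 ≡ 105 (mod 283)
282 = 256 + 16 + 8 + 2 in binary powers of 2.
So 9^282 ≡ 105 · 28 · 157 · 81 ≡ 1 (mod 283).
Since the result is 1, base 9 gives no evidence that 283 is composite.

1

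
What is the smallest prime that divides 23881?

23881 is odd.
Digit sum 22, not divisible by 3.
Ends in 1: not divisible by 5.
7: 23881 = 7·3411 + 4
11: 23881 = 11·2171

11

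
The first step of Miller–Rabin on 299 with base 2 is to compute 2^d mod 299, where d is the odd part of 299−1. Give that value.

110

299 − 1 = 298 = 2^1 · 149, so d = 149.
2^1 ≡ 2 (mod 299)
2^2 ≡ 2^2 = 4 ≡ 4 (mod 299)
2^4 ≡ 4^2 = 16 ≡ 16 (mod 299)
2^8 ≡ 16^2 = 256 ≡ 256 (mod 299)
2^16 ≡ 256^2 = 65536 ≡ 55 (mod 299)
2^32 ≡ 55^2 = 3025 ≡ 35 (mod 299)
2^64 ≡ 35^2 = 1225 ≡ 29 (mod 299)
2^128 ≡ 29^2 = 841 ≡ 243 (mod 299)
149 = 128 + 16 + 4 + 1 in binary powers of 2.
So 2^149 ≡ 243 · 55 · 16 · 2 ≡ 110 (mod 299).
Squaring chain: 110; never reaches −1, so base 2 is a Miller–Rabin witness that 299 is composite.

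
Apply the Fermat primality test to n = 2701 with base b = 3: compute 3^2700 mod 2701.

3^1 ≡ 3 (mod 2701)
3^2 ≡ 3^2 = 9 ≡ 9 (mod 2701)
3^4 ≡ 9^2 = 81 ≡ 81 (mod 2701)
3^8 ≡ 81^2 = 6561 ≡ 1159 (mod 2701)
3^16 ≡ 1159^2 = 1343281 ≡ 884 (mod 2701)
3^32 ≡ 884^2 = 781456 ≡ 867 (mod 2701)
3^64 ≡ 867^2 = 751689 ≡ 811 (mod 2701)
3^128 ≡ 811^2 = 657721 ≡ 1378 (mod 2701)
3^256 ≡ 1378^2 = 1898884 ≡ 81 (mod 2701)
3^512 ≡ 81^2 = 6561 ≡ 1159 (mod 2701)
3^1024 ≡ 1159^2 = 1343281 ≡ 884 (mod 2701)
3^2048 ≡ 884^2 = 781456 ≡ 867 (mod 2701)
2700 = 2048 + 512 + 128 + 8 + 4 in binary powers of 2.
So 3^2700 ≡ 867 · 1159 · 1378 · 1159 · 81 ≡ 1 (mod 2701).
Since the result is 1, base 3 gives no evidence that 2701 is composite.

1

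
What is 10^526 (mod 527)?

382

10^1 ≡ 10 (mod 527)
10^2 ≡ 10^2 = 100 ≡ 100 (mod 527)
10^4 ≡ 100^2 = 10000 ≡ 514 (mod 527)
10^8 ≡ 514^2 = 264196 ≡ 169 (mod 527)
10^16 ≡ 169^2 = 28561 ≡ 103 (mod 527)
10^32 ≡ 103^2 = 10609 ≡ 69 (mod 527)
10^64 ≡ 69^2 = 4761 ≡ 18 (mod 527)
10^128 ≡ 18^2 = 324 ≡ 324 (mod 527)
10^256 ≡ 324^2 = 104976 ≡ 103 (mod 527)
10^512 ≡ 103^2 = 10609 ≡ 69 (mod 527)
526 = 512 + 8 + 4 + 2 in binary powers of 2.
So 10^526 ≡ 69 · 169 · 514 · 100 ≡ 382 (mod 527).
Since 382 ≠ 1, base 10 is a Fermat witness: 527 is composite.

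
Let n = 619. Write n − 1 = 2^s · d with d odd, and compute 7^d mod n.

619 − 1 = 618 = 2^1 · 309, so d = 309.
7^1 ≡ 7 (mod 619)
7^2 ≡ 7^2 = 49 ≡ 49 (mod 619)
7^4 ≡ 49^2 = 2401 ≡ 544 (mod 619)
7^8 ≡ 544^2 = 295936 ≡ 54 (mod 619)
7^16 ≡ 54^2 = 2916 ≡ 440 (mod 619)
7^32 ≡ 440^2 = 193600 ≡ 472 (mod 619)
7^64 ≡ 472^2 = 222784 ≡ 563 (mod 619)
7^128 ≡ 563^2 = 316969 ≡ 41 (mod 619)
7^256 ≡ 41^2 = 1681 ≡ 443 (mod 619)
309 = 256 + 32 + 16 + 4 + 1 in binary powers of 2.
So 7^309 ≡ 443 · 472 · 440 · 544 · 7 ≡ 1 (mod 619).
Since 7^d ≡ 1 (mod 619), base 7 does not prove 619 composite.

1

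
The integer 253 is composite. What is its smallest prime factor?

11

253 is odd.
Digit sum 10, not divisible by 3.
Ends in 3: not divisible by 5.
7: 253 = 7·36 + 1
11: 253 = 11·23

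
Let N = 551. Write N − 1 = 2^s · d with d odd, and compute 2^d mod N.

551 − 1 = 550 = 2^1 · 275, so d = 275.
2^1 ≡ 2 (mod 551)
2^2 ≡ 2^2 = 4 ≡ 4 (mod 551)
2^4 ≡ 4^2 = 16 ≡ 16 (mod 551)
2^8 ≡ 16^2 = 256 ≡ 256 (mod 551)
2^16 ≡ 256^2 = 65536 ≡ 518 (mod 551)
2^32 ≡ 518^2 = 268324 ≡ 538 (mod 551)
2^64 ≡ 538^2 = 289444 ≡ 169 (mod 551)
2^128 ≡ 169^2 = 28561 ≡ 460 (mod 551)
2^256 ≡ 460^2 = 211600 ≡ 16 (mod 551)
275 = 256 + 16 + 2 + 1 in binary powers of 2.
So 2^275 ≡ 16 · 518 · 4 · 2 ≡ 184 (mod 551).
Squaring chain: 184; never reaches −1, so base 2 is a Miller–Rabin witness that 551 is composite.

184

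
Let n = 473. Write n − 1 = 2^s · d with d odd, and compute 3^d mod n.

26

473 − 1 = 472 = 2^3 · 59, so d = 59.
3^1 ≡ 3 (mod 473)
3^2 ≡ 3^2 = 9 ≡ 9 (mod 473)
3^4 ≡ 9^2 = 81 ≡ 81 (mod 473)
3^8 ≡ 81^2 = 6561 ≡ 412 (mod 473)
3^16 ≡ 412^2 = 169744 ≡ 410 (mod 473)
3^32 ≡ 410^2 = 168100 ≡ 185 (mod 473)
59 = 32 + 16 + 8 + 2 + 1 in binary powers of 2.
So 3^59 ≡ 185 · 410 · 412 · 9 · 3 ≡ 26 (mod 473).
Squaring chain: 26 → 203 → 58; never reaches −1, so base 3 is a Miller–Rabin witness that 473 is composite.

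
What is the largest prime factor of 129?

43

129 = 3 · 43
43 is prime.
So 129 = 3 · 43; the largest prime factor is 43.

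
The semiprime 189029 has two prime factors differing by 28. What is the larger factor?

Since p = q + 28, we have 189029 = q(q + 28), so q² + 28q − 189029 = 0.
Discriminant: 28² + 4·189029 = 784 + 756116 = 756900; √756900 = 870.
q = (−28 + 870)/2 = 421, and p = q + 28 = 449.
Check: 421 · 449 = 189029.

449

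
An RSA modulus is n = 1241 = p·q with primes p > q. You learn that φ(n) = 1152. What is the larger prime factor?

φ(n) = (p−1)(q−1) = n − (p+q) + 1, so p + q = 1241 − 1152 + 1 = 90.
p and q are the roots of t² − 90t + 1241 = 0.
Discriminant: 90² − 4·1241 = 8100 − 4964 = 3136; √3136 = 56.
q = (90 − 56)/2 = 17, p = (90 + 56)/2 = 73.
Check: 17 · 73 = 1241.

73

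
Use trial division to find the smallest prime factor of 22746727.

73

22746727 is odd.
Digit sum 37, not divisible by 3.
Ends in 7: not divisible by 5.
7: 22746727 = 7·3249532 + 3
11: 22746727 = 11·2067884 + 3
13: 22746727 = 13·1749748 + 3
17: 22746727 = 17·1338042 + 13
19: 22746727 = 19·1197196 + 3
23: 22746727 = 23·988988 + 3
29: 22746727 = 29·784369 + 26
31: 22746727 = 31·733765 + 12
37: 22746727 = 37·614776 + 15
41: 22746727 = 41·554798 + 9
43: 22746727 = 43·528993 + 28
47: 22746727 = 47·483972 + 43
53: 22746727 = 53·429183 + 28
59: 22746727 = 59·385537 + 44
61: 22746727 = 61·372897 + 10
67: 22746727 = 67·339503 + 26
71: 22746727 = 71·320376 + 31
73: 22746727 = 73·311599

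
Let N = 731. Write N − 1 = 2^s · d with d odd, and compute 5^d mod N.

731 − 1 = 730 = 2^1 · 365, so d = 365.
5^1 ≡ 5 (mod 731)
5^2 ≡ 5^2 = 25 ≡ 25 (mod 731)
5^4 ≡ 25^2 = 625 ≡ 625 (mod 731)
5^8 ≡ 625^2 = 390625 ≡ 271 (mod 731)
5^16 ≡ 271^2 = 73441 ≡ 341 (mod 731)
5^32 ≡ 341^2 = 116281 ≡ 52 (mod 731)
5^64 ≡ 52^2 = 2704 ≡ 511 (mod 731)
5^128 ≡ 511^2 = 261121 ≡ 154 (mod 731)
5^256 ≡ 154^2 = 23716 ≡ 324 (mod 731)
365 = 256 + 64 + 32 + 8 + 4 + 1 in binary powers of 2.
So 5^365 ≡ 324 · 511 · 52 · 271 · 625 · 5 ≡ 632 (mod 731).
Squaring chain: 632; never reaches −1, so base 5 is a Miller–Rabin witness that 731 is composite.

632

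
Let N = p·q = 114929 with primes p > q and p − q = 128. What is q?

Since p = q + 128, we have 114929 = q(q + 128), so q² + 128q − 114929 = 0.
Discriminant: 128² + 4·114929 = 16384 + 459716 = 476100; √476100 = 690.
q = (−128 + 690)/2 = 281, and p = q + 128 = 409.
Check: 281 · 409 = 114929.

281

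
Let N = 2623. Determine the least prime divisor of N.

43

2623 is odd.
Digit sum 13, not divisible by 3.
Ends in 3: not divisible by 5.
7: 2623 = 7·374 + 5
11: 2623 = 11·238 + 5
13: 2623 = 13·201 + 10
17: 2623 = 17·154 + 5
19: 2623 = 19·138 + 1
23: 2623 = 23·114 + 1
29: 2623 = 29·90 + 13
31: 2623 = 31·84 + 19
37: 2623 = 37·70 + 33
41: 2623 = 41·63 + 40
43: 2623 = 43·61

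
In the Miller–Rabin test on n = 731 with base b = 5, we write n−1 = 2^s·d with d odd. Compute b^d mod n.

632

731 − 1 = 730 = 2^1 · 365, so d = 365.
5^1 ≡ 5 (mod 731)
5^2 ≡ 5^2 = 25 ≡ 25 (mod 731)
5^4 ≡ 25^2 = 625 ≡ 625 (mod 731)
5^8 ≡ 625^2 = 390625 ≡ 271 (mod 731)
5^16 ≡ 271^2 = 73441 ≡ 341 (mod 731)
5^32 ≡ 341^2 = 116281 ≡ 52 (mod 731)
5^64 ≡ 52^2 = 2704 ≡ 511 (mod 731)
5^128 ≡ 511^2 = 261121 ≡ 154 (mod 731)
5^256 ≡ 154^2 = 23716 ≡ 324 (mod 731)
365 = 256 + 64 + 32 + 8 + 4 + 1 in binary powers of 2.
So 5^365 ≡ 324 · 511 · 52 · 271 · 625 · 5 ≡ 632 (mod 731).
Squaring chain: 632; never reaches −1, so base 5 is a Miller–Rabin witness that 731 is composite.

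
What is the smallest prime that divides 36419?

36419 is odd.
Digit sum 23, not divisible by 3.
Ends in 9: not divisible by 5.
7: 36419 = 7·5202 + 5
11: 36419 = 11·3310 + 9
13: 36419 = 13·2801 + 6
17: 36419 = 17·2142 + 5
19: 36419 = 19·1916 + 15
23: 36419 = 23·1583 + 10
29: 36419 = 29·1255 + 24
31: 36419 = 31·1174 + 25
37: 36419 = 37·984 + 11
41: 36419 = 41·888 + 11
43: 36419 = 43·846 + 41
47: 36419 = 47·774 + 41
53: 36419 = 53·687 + 8
59: 36419 = 59·617 + 16
61: 36419 = 61·597 + 2
67: 36419 = 67·543 + 38
71: 36419 = 71·512 + 67
73: 36419 = 73·498 + 65
79: 36419 = 79·461

79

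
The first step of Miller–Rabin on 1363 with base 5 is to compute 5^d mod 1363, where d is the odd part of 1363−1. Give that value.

1363 − 1 = 1362 = 2^1 · 681, so d = 681.
5^1 ≡ 5 (mod 1363)
5^2 ≡ 5^2 = 25 ≡ 25 (mod 1363)
5^4 ≡ 25^2 = 625 ≡ 625 (mod 1363)
5^8 ≡ 625^2 = 390625 ≡ 807 (mod 1363)
5^16 ≡ 807^2 = 651249 ≡ 1098 (mod 1363)
5^32 ≡ 1098^2 = 1205604 ≡ 712 (mod 1363)
5^64 ≡ 712^2 = 506944 ≡ 1271 (mod 1363)
5^128 ≡ 1271^2 = 1615441 ≡ 286 (mod 1363)
5^256 ≡ 286^2 = 81796 ≡ 16 (mod 1363)
5^512 ≡ 16^2 = 256 ≡ 256 (mod 1363)
681 = 512 + 128 + 32 + 8 + 1 in binary powers of 2.
So 5^681 ≡ 256 · 286 · 712 · 807 · 5 ≡ 584 (mod 1363).
Squaring chain: 584; never reaches −1, so base 5 is a Miller–Rabin witness that 1363 is composite.

584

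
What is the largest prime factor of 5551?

5551 = 7 · 793
793 = 13 · 61
61 is prime.
So 5551 = 7 · 13 · 61; the largest prime factor is 61.

61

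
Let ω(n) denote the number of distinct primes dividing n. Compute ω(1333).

1333 = 31 · 43
1333 = 31 · 43, which has 2 distinct prime factors.

2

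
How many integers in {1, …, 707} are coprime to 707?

Factor: 707 = 7 · 101.
φ(707) = (7−1) · (101−1) = 6 · 100 = 600.

600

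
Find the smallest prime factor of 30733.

73

30733 is odd.
Digit sum 16, not divisible by 3.
Ends in 3: not divisible by 5.
7: 30733 = 7·4390 + 3
11: 30733 = 11·2793 + 10
13: 30733 = 13·2364 + 1
17: 30733 = 17·1807 + 14
19: 30733 = 19·1617 + 10
23: 30733 = 23·1336 + 5
29: 30733 = 29·1059 + 22
31: 30733 = 31·991 + 12
37: 30733 = 37·830 + 23
41: 30733 = 41·749 + 24
43: 30733 = 43·714 + 31
47: 30733 = 47·653 + 42
53: 30733 = 53·579 + 46
59: 30733 = 59·520 + 53
61: 30733 = 61·503 + 50
67: 30733 = 67·458 + 47
71: 30733 = 71·432 + 61
73: 30733 = 73·421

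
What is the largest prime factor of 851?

37

851 = 23 · 37
37 is prime.
So 851 = 23 · 37; the largest prime factor is 37.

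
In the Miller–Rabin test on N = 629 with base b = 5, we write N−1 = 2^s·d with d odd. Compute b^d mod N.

309

629 − 1 = 628 = 2^2 · 157, so d = 157.
5^1 ≡ 5 (mod 629)
5^2 ≡ 5^2 = 25 ≡ 25 (mod 629)
5^4 ≡ 25^2 = 625 ≡ 625 (mod 629)
5^8 ≡ 625^2 = 390625 ≡ 16 (mod 629)
5^16 ≡ 16^2 = 256 ≡ 256 (mod 629)
5^32 ≡ 256^2 = 65536 ≡ 120 (mod 629)
5^64 ≡ 120^2 = 14400 ≡ 562 (mod 629)
5^128 ≡ 562^2 = 315844 ≡ 86 (mod 629)
157 = 128 + 16 + 8 + 4 + 1 in binary powers of 2.
So 5^157 ≡ 86 · 256 · 16 · 625 · 5 ≡ 309 (mod 629).
Squaring chain: 309 → 502; never reaches −1, so base 5 is a Miller–Rabin witness that 629 is composite.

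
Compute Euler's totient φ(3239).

Factor: 3239 = 41 · 79.
φ(3239) = (41−1) · (79−1) = 40 · 78 = 3120.

3120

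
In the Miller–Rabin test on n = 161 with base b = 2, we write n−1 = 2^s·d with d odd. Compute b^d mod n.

32

161 − 1 = 160 = 2^5 · 5, so d = 5.
2^1 ≡ 2 (mod 161)
2^2 ≡ 2^2 = 4 ≡ 4 (mod 161)
2^4 ≡ 4^2 = 16 ≡ 16 (mod 161)
5 = 4 + 1 in binary powers of 2.
So 2^5 ≡ 16 · 2 ≡ 32 (mod 161).
Squaring chain: 32 → 58 → 144 → 128 → 123; never reaches −1, so base 2 is a Miller–Rabin witness that 161 is composite.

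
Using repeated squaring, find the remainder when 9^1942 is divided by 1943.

1069

9^1 ≡ 9 (mod 1943)
9^2 ≡ 9^2 = 81 ≡ 81 (mod 1943)
9^4 ≡ 81^2 = 6561 ≡ 732 (mod 1943)
9^8 ≡ 732^2 = 535824 ≡ 1499 (mod 1943)
9^16 ≡ 1499^2 = 2247001 ≡ 893 (mod 1943)
9^32 ≡ 893^2 = 797449 ≡ 819 (mod 1943)
9^64 ≡ 819^2 = 670761 ≡ 426 (mod 1943)
9^128 ≡ 426^2 = 181476 ≡ 777 (mod 1943)
9^256 ≡ 777^2 = 603729 ≡ 1399 (mod 1943)
9^512 ≡ 1399^2 = 1957201 ≡ 600 (mod 1943)
9^1024 ≡ 600^2 = 360000 ≡ 545 (mod 1943)
1942 = 1024 + 512 + 256 + 128 + 16 + 4 + 2 in binary powers of 2.
So 9^1942 ≡ 545 · 600 · 1399 · 777 · 893 · 732 · 81 ≡ 1069 (mod 1943).
Since 1069 ≠ 1, base 9 is a Fermat witness: 1943 is composite.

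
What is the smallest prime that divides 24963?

24963 is odd.
Digit sum 24, divisible by 3.

3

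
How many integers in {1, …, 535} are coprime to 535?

424

Factor: 535 = 5 · 107.
φ(535) = (5−1) · (107−1) = 4 · 106 = 424.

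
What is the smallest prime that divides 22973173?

73

22973173 is odd.
Digit sum 34, not divisible by 3.
Ends in 3: not divisible by 5.
7: 22973173 = 7·3281881 + 6
11: 22973173 = 11·2088470 + 3
13: 22973173 = 13·1767167 + 2
17: 22973173 = 17·1351363 + 2
19: 22973173 = 19·1209114 + 7
23: 22973173 = 23·998833 + 14
29: 22973173 = 29·792178 + 11
31: 22973173 = 31·741070 + 3
37: 22973173 = 37·620896 + 21
41: 22973173 = 41·560321 + 12
43: 22973173 = 43·534259 + 36
47: 22973173 = 47·488790 + 43
53: 22973173 = 53·433456 + 5
59: 22973173 = 59·389375 + 48
61: 22973173 = 61·376609 + 24
67: 22973173 = 67·342883 + 12
71: 22973173 = 71·323565 + 58
73: 22973173 = 73·314701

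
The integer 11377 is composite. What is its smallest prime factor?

11377 is odd.
Digit sum 19, not divisible by 3.
Ends in 7: not divisible by 5.
7: 11377 = 7·1625 + 2
11: 11377 = 11·1034 + 3
13: 11377 = 13·875 + 2
17: 11377 = 17·669 + 4
19: 11377 = 19·598 + 15
23: 11377 = 23·494 + 15
29: 11377 = 29·392 + 9
31: 11377 = 31·367

31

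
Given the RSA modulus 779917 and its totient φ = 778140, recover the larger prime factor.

φ(n) = (p−1)(q−1) = n − (p+q) + 1, so p + q = 779917 − 778140 + 1 = 1778.
p and q are the roots of t² − 1778t + 779917 = 0.
Discriminant: 1778² − 4·779917 = 3161284 − 3119668 = 41616; √41616 = 204.
q = (1778 − 204)/2 = 787, p = (1778 + 204)/2 = 991.
Check: 787 · 991 = 779917.

991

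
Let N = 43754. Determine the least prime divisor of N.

43754 is even: 2 divides it.

2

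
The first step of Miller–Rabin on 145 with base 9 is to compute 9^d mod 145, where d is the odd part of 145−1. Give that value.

64

145 − 1 = 144 = 2^4 · 9, so d = 9.
9^1 ≡ 9 (mod 145)
9^2 ≡ 9^2 = 81 ≡ 81 (mod 145)
9^4 ≡ 81^2 = 6561 ≡ 36 (mod 145)
9^8 ≡ 36^2 = 1296 ≡ 136 (mod 145)
9 = 8 + 1 in binary powers of 2.
So 9^9 ≡ 136 · 9 ≡ 64 (mod 145).
Squaring chain: 64 → 36 → 136 → 81; never reaches −1, so base 9 is a Miller–Rabin witness that 145 is composite.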